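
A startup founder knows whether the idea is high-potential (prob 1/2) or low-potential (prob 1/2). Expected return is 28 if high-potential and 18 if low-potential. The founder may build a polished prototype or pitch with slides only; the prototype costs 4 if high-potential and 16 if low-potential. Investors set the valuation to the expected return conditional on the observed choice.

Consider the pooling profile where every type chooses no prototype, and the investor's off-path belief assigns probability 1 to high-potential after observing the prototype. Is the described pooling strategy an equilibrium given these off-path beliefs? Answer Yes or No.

No

On path, the investor holds the prior and pays 1/2·28 + 1/2·18 = 23. Off path (the prototype), believing high-potential, it pays 28.
high-potential: no prototype nets 23; the prototype nets 28 − 4 = 24. high-potential would deviate.
low-potential: no prototype nets 23; the prototype nets 28 − 16 = 12. low-potential stays.
A type deviates, so pooling fails.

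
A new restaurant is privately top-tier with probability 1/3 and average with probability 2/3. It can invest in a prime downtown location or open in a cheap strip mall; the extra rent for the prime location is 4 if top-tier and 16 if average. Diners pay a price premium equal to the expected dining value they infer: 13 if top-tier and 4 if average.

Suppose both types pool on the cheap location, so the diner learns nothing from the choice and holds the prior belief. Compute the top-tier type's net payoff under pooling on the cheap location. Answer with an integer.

Pooled price premium = 1/3·13 + 2/3·4 = 7.
top-tier pays no cost for the cheap location, so net payoff = 7.

7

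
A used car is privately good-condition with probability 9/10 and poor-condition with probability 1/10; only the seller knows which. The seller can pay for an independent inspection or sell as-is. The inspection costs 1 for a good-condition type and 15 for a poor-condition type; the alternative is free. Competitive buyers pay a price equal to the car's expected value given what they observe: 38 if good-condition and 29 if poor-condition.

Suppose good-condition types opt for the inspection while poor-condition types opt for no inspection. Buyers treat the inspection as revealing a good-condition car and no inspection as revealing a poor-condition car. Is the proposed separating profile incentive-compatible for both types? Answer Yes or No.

Under these beliefs, the inspection earns price 38 and no inspection earns price 29.
good-condition: the inspection nets 38 − 1 = 37; no inspection nets 29. good-condition prefers the inspection.
poor-condition: the inspection nets 38 − 15 = 23; no inspection nets 29. poor-condition prefers no inspection.
Neither type deviates, so the separating profile is an equilibrium.

Yes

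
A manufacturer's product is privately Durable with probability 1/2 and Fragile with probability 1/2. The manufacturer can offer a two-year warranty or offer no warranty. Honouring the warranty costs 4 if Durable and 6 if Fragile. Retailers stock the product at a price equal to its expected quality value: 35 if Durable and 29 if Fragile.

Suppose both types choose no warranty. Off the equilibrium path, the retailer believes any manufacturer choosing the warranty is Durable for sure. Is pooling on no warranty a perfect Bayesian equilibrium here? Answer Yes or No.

On path, the retailer holds the prior and pays 1/2·35 + 1/2·29 = 32. Off path (the warranty), believing Durable, it pays 35.
Durable: no warranty nets 32; the warranty nets 35 − 4 = 31. Durable stays.
Fragile: no warranty nets 32; the warranty nets 35 − 6 = 29. Fragile stays.
No type deviates, so pooling is sustained.

Yes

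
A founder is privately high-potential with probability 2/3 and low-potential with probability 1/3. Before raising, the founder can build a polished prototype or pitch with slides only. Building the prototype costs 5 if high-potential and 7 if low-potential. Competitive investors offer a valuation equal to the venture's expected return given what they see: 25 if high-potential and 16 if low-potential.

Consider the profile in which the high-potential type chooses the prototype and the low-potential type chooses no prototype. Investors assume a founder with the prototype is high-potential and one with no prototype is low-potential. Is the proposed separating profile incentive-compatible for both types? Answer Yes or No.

Under these beliefs, the prototype earns valuation 25 and no prototype earns valuation 16.
high-potential: the prototype nets 25 − 5 = 20; no prototype nets 16. high-potential prefers the prototype.
low-potential: the prototype nets 25 − 7 = 18; no prototype nets 16. low-potential would deviate to the prototype.
low-potential has a profitable deviation, so the profile is not an equilibrium.

No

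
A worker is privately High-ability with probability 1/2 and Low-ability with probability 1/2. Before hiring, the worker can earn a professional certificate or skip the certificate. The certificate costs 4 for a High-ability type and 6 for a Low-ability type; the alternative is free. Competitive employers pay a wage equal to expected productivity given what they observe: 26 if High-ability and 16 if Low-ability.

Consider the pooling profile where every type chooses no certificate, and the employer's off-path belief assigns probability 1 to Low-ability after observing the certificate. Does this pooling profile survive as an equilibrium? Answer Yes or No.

On path, the employer holds the prior and pays 1/2·26 + 1/2·16 = 21. Off path (the certificate), believing Low-ability, it pays 16.
High-ability: no certificate nets 21; the certificate nets 16 − 4 = 12. High-ability stays.
Low-ability: no certificate nets 21; the certificate nets 16 − 6 = 10. Low-ability stays.
No type deviates, so pooling is sustained.

Yes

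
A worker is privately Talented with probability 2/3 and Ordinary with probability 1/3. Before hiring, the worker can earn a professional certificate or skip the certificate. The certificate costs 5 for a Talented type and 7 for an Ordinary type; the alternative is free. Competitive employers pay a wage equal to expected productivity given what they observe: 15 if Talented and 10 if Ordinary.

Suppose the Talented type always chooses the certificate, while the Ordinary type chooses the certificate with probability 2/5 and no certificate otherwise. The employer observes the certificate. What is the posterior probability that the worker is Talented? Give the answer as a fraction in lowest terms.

5/6

P(the certificate) = (2/3)·1 + (1/3)·(2/5) = 4/5.
By Bayes' rule, P(Talented | the certificate) = (2/3) / (4/5) = 5/6.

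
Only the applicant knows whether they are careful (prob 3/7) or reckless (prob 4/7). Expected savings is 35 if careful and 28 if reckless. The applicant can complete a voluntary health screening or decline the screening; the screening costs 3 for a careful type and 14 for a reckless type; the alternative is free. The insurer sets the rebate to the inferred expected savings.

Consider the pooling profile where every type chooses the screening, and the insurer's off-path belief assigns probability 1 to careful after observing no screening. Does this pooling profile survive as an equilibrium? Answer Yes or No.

No

On path, the insurer holds the prior and pays 3/7·35 + 4/7·28 = 31. Off path (no screening), believing careful, it pays 35.
careful: the screening nets 31 − 3 = 28; no screening nets 35. careful would deviate.
reckless: the screening nets 31 − 14 = 17; no screening nets 35. reckless would deviate.
A type deviates, so pooling fails.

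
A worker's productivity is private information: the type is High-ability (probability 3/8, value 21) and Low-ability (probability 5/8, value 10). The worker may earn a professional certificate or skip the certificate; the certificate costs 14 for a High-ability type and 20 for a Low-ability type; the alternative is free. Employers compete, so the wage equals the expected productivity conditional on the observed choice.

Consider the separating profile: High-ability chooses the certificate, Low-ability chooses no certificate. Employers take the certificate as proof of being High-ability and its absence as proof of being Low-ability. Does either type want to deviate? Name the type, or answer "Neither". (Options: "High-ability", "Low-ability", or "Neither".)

The certificate pays 21; no certificate pays 10.
High-ability: assigned the certificate, nets 21 − 14 = 7; deviating to no certificate nets 10.
Low-ability: assigned no certificate, nets 10; deviating to the certificate nets 21 − 20 = 1.
The High-ability type gains 3 by deviating.

High-ability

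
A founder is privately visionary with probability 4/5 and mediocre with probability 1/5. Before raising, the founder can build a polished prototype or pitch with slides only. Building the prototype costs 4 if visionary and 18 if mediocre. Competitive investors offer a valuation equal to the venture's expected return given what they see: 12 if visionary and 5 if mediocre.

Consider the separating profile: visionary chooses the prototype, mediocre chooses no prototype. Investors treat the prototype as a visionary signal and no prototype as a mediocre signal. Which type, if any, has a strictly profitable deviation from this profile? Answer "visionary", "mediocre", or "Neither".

Neither

The prototype pays 12; no prototype pays 5.
visionary: assigned the prototype, nets 12 − 4 = 8; deviating to no prototype nets 5.
mediocre: assigned no prototype, nets 5; deviating to the prototype nets 12 − 18 = -6.
Both types strictly prefer their assigned action; no profitable deviation.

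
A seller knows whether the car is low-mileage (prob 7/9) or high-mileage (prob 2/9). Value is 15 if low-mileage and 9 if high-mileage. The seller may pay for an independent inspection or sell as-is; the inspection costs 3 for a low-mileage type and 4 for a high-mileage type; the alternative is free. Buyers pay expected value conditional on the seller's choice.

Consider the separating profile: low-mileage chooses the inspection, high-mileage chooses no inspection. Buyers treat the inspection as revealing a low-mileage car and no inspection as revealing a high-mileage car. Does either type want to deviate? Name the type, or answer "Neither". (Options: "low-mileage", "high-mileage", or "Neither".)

high-mileage

The inspection pays 15; no inspection pays 9.
low-mileage: assigned the inspection, nets 15 − 3 = 12; deviating to no inspection nets 9.
high-mileage: assigned no inspection, nets 9; deviating to the inspection nets 15 − 4 = 11.
The high-mileage type gains 2 by deviating.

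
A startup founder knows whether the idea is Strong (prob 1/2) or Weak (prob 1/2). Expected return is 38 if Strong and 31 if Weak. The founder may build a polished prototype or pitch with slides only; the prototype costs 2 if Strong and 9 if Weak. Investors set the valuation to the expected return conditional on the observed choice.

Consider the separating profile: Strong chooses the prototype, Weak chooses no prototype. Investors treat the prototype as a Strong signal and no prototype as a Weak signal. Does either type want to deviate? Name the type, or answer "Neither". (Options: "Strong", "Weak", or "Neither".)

Neither

The prototype pays 38; no prototype pays 31.
Strong: assigned the prototype, nets 38 − 2 = 36; deviating to no prototype nets 31.
Weak: assigned no prototype, nets 31; deviating to the prototype nets 38 − 9 = 29.
Both types strictly prefer their assigned action; no profitable deviation.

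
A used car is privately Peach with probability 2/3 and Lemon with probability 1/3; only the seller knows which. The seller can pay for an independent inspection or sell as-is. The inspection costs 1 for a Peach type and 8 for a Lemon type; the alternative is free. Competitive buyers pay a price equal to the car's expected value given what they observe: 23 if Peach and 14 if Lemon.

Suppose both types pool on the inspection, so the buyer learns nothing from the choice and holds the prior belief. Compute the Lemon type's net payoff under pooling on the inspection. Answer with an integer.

Pooled price = 2/3·23 + 1/3·14 = 20.
Lemon pays cost 8 for the inspection, so net payoff = 20 − 8 = 12.

12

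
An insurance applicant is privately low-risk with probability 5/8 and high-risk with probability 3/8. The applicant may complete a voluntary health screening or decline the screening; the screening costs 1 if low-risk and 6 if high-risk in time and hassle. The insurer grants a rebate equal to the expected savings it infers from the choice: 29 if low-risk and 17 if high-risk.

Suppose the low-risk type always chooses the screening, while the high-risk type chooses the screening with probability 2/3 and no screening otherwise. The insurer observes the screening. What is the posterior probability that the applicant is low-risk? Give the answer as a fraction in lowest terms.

5/7

P(the screening) = (5/8)·1 + (3/8)·(2/3) = 7/8.
By Bayes' rule, P(low-risk | the screening) = (5/8) / (7/8) = 5/7.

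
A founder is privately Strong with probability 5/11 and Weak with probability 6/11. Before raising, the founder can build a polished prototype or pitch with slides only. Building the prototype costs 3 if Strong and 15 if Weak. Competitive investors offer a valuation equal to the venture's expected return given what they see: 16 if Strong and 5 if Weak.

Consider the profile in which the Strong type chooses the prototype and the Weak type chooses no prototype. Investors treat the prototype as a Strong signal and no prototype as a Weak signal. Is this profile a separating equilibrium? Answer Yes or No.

Yes

Under these beliefs, the prototype earns valuation 16 and no prototype earns valuation 5.
Strong: the prototype nets 16 − 3 = 13; no prototype nets 5. Strong prefers the prototype.
Weak: the prototype nets 16 − 15 = 1; no prototype nets 5. Weak prefers no prototype.
Neither type deviates, so the separating profile is an equilibrium.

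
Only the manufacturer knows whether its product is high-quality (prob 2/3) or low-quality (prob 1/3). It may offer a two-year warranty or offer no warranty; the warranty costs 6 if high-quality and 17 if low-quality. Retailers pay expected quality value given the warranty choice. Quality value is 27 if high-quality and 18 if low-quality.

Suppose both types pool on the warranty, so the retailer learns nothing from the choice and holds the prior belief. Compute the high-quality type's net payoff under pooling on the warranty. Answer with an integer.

Pooled price = 2/3·27 + 1/3·18 = 24.
high-quality pays cost 6 for the warranty, so net payoff = 24 − 6 = 18.

18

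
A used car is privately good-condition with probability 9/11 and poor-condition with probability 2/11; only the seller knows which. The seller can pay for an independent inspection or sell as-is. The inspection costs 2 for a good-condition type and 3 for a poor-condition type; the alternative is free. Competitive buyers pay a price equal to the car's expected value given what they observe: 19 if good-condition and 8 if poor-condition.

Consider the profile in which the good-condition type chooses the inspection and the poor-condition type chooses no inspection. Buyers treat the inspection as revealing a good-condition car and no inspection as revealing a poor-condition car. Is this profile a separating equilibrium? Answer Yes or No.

No

Under these beliefs, the inspection earns price 19 and no inspection earns price 8.
good-condition: the inspection nets 19 − 2 = 17; no inspection nets 8. good-condition prefers the inspection.
poor-condition: the inspection nets 19 − 3 = 16; no inspection nets 8. poor-condition would deviate to the inspection.
poor-condition has a profitable deviation, so the profile is not an equilibrium.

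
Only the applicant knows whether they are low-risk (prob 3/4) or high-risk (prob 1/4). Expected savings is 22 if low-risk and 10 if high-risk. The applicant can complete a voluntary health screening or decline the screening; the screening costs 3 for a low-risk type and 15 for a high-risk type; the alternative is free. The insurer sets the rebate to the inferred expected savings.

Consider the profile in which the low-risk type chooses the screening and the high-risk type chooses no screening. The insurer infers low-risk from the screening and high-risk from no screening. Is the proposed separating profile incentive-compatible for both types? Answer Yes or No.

Under these beliefs, the screening earns rebate 22 and no screening earns rebate 10.
low-risk: the screening nets 22 − 3 = 19; no screening nets 10. low-risk prefers the screening.
high-risk: the screening nets 22 − 15 = 7; no screening nets 10. high-risk prefers no screening.
Neither type deviates, so the separating profile is an equilibrium.

Yes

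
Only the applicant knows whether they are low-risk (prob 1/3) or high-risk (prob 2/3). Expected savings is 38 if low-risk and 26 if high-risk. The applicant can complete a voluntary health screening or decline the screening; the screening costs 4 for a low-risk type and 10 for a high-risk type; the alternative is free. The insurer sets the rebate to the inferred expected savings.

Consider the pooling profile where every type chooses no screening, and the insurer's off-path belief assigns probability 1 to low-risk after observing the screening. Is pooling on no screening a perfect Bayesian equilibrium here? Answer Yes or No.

On path, the insurer holds the prior and pays 1/3·38 + 2/3·26 = 30. Off path (the screening), believing low-risk, it pays 38.
low-risk: no screening nets 30; the screening nets 38 − 4 = 34. low-risk would deviate.
high-risk: no screening nets 30; the screening nets 38 − 10 = 28. high-risk stays.
A type deviates, so pooling fails.

No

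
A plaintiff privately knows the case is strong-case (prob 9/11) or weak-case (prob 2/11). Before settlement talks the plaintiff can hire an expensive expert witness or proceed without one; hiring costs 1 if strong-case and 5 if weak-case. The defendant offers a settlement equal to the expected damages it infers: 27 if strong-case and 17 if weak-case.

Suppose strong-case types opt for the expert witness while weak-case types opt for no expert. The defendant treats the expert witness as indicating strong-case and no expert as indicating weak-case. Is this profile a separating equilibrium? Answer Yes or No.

No

Under these beliefs, the expert witness earns settlement 27 and no expert earns settlement 17.
strong-case: the expert witness nets 27 − 1 = 26; no expert nets 17. strong-case prefers the expert witness.
weak-case: the expert witness nets 27 − 5 = 22; no expert nets 17. weak-case would deviate to the expert witness.
weak-case has a profitable deviation, so the profile is not an equilibrium.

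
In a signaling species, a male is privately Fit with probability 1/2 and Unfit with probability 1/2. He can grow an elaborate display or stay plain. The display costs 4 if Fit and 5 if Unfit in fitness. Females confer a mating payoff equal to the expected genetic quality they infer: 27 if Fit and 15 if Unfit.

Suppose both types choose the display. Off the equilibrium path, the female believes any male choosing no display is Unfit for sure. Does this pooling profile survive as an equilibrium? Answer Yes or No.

On path, the female holds the prior and pays 1/2·27 + 1/2·15 = 21. Off path (no display), believing Unfit, it pays 15.
Fit: the display nets 21 − 4 = 17; no display nets 15. Fit stays.
Unfit: the display nets 21 − 5 = 16; no display nets 15. Unfit stays.
No type deviates, so pooling is sustained.

Yes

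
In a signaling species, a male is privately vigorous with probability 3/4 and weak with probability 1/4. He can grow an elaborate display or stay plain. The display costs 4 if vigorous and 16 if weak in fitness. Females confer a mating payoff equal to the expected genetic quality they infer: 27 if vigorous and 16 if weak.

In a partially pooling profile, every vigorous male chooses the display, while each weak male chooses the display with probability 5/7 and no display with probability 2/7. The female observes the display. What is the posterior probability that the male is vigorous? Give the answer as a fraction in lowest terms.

21/26

P(the display) = (3/4)·1 + (1/4)·(5/7) = 13/14.
By Bayes' rule, P(vigorous | the display) = (3/4) / (13/14) = 21/26.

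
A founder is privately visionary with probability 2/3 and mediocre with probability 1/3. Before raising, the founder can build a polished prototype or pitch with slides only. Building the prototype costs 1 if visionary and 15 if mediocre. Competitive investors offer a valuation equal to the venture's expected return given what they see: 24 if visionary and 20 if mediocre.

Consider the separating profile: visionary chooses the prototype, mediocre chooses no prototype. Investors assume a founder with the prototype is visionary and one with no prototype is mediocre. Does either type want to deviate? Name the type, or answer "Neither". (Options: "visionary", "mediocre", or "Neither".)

Neither

The prototype pays 24; no prototype pays 20.
visionary: assigned the prototype, nets 24 − 1 = 23; deviating to no prototype nets 20.
mediocre: assigned no prototype, nets 20; deviating to the prototype nets 24 − 15 = 9.
Both types strictly prefer their assigned action; no profitable deviation.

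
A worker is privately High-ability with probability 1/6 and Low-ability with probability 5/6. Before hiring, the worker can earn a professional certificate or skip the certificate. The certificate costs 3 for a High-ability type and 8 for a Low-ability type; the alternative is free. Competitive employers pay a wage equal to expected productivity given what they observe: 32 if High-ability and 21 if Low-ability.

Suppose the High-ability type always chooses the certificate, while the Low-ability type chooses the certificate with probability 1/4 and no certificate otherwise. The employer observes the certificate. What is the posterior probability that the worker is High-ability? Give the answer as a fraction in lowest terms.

4/9

P(the certificate) = (1/6)·1 + (5/6)·(1/4) = 3/8.
By Bayes' rule, P(High-ability | the certificate) = (1/6) / (3/8) = 4/9.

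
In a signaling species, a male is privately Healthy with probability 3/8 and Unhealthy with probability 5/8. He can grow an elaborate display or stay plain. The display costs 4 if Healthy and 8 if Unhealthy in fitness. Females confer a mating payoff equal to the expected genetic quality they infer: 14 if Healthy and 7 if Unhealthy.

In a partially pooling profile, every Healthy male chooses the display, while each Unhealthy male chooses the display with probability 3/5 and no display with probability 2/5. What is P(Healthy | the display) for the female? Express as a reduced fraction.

1/2

P(the display) = (3/8)·1 + (5/8)·(3/5) = 3/4.
By Bayes' rule, P(Healthy | the display) = (3/8) / (3/4) = 1/2.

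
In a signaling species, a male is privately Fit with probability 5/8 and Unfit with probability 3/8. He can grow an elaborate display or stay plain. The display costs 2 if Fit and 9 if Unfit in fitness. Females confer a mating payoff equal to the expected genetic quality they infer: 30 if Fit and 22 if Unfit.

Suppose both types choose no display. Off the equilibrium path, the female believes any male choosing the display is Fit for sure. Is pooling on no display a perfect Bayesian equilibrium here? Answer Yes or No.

On path, the female holds the prior and pays 5/8·30 + 3/8·22 = 27. Off path (the display), believing Fit, it pays 30.
Fit: no display nets 27; the display nets 30 − 2 = 28. Fit would deviate.
Unfit: no display nets 27; the display nets 30 − 9 = 21. Unfit stays.
A type deviates, so pooling fails.

No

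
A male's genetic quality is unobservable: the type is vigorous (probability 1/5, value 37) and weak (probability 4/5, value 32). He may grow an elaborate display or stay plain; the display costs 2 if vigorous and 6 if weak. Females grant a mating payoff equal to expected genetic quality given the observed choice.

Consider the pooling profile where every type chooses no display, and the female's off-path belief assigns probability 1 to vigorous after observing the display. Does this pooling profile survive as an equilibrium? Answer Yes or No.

On path, the female holds the prior and pays 1/5·37 + 4/5·32 = 33. Off path (the display), believing vigorous, it pays 37.
vigorous: no display nets 33; the display nets 37 − 2 = 35. vigorous would deviate.
weak: no display nets 33; the display nets 37 − 6 = 31. weak stays.
A type deviates, so pooling fails.

No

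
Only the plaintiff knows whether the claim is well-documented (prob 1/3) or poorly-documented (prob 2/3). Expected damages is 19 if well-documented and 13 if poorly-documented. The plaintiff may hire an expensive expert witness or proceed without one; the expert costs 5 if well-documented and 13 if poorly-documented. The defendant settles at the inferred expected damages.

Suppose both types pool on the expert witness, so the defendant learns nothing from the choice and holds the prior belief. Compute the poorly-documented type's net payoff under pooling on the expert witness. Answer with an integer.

Pooled settlement = 1/3·19 + 2/3·13 = 15.
poorly-documented pays cost 13 for the expert witness, so net payoff = 15 − 13 = 2.

2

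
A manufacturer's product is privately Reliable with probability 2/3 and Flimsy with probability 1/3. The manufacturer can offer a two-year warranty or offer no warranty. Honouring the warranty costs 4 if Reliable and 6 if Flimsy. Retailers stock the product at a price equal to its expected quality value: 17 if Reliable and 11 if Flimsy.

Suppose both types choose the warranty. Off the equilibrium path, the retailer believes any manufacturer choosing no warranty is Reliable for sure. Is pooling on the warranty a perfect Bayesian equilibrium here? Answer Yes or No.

On path, the retailer holds the prior and pays 2/3·17 + 1/3·11 = 15. Off path (no warranty), believing Reliable, it pays 17.
Reliable: the warranty nets 15 − 4 = 11; no warranty nets 17. Reliable would deviate.
Flimsy: the warranty nets 15 − 6 = 9; no warranty nets 17. Flimsy would deviate.
A type deviates, so pooling fails.

No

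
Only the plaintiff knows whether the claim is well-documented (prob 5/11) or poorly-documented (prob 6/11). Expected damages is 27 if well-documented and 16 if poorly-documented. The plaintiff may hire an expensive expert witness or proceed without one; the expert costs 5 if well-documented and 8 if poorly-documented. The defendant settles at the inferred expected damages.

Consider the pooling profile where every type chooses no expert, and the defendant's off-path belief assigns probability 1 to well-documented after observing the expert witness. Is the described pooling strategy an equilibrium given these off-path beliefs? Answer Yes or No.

No

On path, the defendant holds the prior and pays 5/11·27 + 6/11·16 = 21. Off path (the expert witness), believing well-documented, it pays 27.
well-documented: no expert nets 21; the expert witness nets 27 − 5 = 22. well-documented would deviate.
poorly-documented: no expert nets 21; the expert witness nets 27 − 8 = 19. poorly-documented stays.
A type deviates, so pooling fails.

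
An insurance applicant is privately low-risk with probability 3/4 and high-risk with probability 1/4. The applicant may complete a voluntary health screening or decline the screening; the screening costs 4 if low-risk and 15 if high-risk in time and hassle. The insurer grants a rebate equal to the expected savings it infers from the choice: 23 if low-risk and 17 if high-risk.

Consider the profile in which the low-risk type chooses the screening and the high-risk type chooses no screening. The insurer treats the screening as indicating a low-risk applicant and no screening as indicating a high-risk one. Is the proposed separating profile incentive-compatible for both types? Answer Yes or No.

Under these beliefs, the screening earns rebate 23 and no screening earns rebate 17.
low-risk: the screening nets 23 − 4 = 19; no screening nets 17. low-risk prefers the screening.
high-risk: the screening nets 23 − 15 = 8; no screening nets 17. high-risk prefers no screening.
Neither type deviates, so the separating profile is an equilibrium.

Yes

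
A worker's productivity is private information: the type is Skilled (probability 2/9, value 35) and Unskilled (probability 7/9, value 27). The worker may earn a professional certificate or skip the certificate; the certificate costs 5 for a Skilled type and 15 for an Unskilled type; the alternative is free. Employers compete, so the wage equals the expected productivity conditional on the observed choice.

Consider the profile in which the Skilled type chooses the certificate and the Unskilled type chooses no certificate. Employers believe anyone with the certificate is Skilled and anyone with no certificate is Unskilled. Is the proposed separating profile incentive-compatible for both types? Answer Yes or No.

Yes

Under these beliefs, the certificate earns wage 35 and no certificate earns wage 27.
Skilled: the certificate nets 35 − 5 = 30; no certificate nets 27. Skilled prefers the certificate.
Unskilled: the certificate nets 35 − 15 = 20; no certificate nets 27. Unskilled prefers no certificate.
Neither type deviates, so the separating profile is an equilibrium.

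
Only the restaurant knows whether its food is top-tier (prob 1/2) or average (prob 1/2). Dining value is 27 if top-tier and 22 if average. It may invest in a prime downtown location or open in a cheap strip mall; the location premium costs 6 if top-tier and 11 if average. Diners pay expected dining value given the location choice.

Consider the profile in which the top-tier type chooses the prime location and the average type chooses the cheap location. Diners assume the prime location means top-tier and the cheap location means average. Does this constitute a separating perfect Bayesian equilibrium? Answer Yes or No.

Under these beliefs, the prime location earns price premium 27 and the cheap location earns price premium 22.
top-tier: the prime location nets 27 − 6 = 21; the cheap location nets 22. top-tier would deviate to the cheap location.
average: the prime location nets 27 − 11 = 16; the cheap location nets 22. average prefers the cheap location.
top-tier has a profitable deviation, so the profile is not an equilibrium.

No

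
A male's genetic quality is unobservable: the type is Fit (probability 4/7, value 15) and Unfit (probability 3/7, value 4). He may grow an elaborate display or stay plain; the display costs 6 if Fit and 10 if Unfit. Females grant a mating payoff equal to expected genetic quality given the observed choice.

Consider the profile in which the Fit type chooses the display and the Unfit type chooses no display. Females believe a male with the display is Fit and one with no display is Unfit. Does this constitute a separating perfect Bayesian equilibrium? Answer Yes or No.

Under these beliefs, the display earns mating payoff 15 and no display earns mating payoff 4.
Fit: the display nets 15 − 6 = 9; no display nets 4. Fit prefers the display.
Unfit: the display nets 15 − 10 = 5; no display nets 4. Unfit would deviate to the display.
Unfit has a profitable deviation, so the profile is not an equilibrium.

No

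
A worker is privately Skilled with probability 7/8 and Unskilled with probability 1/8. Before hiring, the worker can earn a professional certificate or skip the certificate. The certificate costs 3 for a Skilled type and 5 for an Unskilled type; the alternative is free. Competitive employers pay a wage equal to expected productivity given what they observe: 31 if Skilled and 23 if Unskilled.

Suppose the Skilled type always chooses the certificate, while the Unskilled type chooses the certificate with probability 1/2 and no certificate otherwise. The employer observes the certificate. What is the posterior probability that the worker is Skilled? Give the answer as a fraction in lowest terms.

14/15

P(the certificate) = (7/8)·1 + (1/8)·(1/2) = 15/16.
By Bayes' rule, P(Skilled | the certificate) = (7/8) / (15/16) = 14/15.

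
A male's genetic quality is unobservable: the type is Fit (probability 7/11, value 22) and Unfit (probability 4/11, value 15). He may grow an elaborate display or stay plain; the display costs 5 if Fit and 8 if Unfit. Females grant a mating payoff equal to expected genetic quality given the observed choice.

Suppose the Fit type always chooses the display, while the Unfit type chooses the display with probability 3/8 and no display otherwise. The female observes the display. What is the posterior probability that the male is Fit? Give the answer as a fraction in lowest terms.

P(the display) = (7/11)·1 + (4/11)·(3/8) = 17/22.
By Bayes' rule, P(Fit | the display) = (7/11) / (17/22) = 14/17.

14/17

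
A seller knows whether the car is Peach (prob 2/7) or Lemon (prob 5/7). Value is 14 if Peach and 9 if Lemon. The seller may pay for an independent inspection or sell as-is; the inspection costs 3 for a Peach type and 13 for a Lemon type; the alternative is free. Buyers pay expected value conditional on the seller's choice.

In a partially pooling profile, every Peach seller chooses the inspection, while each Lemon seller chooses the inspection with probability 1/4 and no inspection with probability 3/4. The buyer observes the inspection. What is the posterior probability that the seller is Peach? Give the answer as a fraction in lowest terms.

P(the inspection) = (2/7)·1 + (5/7)·(1/4) = 13/28.
By Bayes' rule, P(Peach | the inspection) = (2/7) / (13/28) = 8/13.

8/13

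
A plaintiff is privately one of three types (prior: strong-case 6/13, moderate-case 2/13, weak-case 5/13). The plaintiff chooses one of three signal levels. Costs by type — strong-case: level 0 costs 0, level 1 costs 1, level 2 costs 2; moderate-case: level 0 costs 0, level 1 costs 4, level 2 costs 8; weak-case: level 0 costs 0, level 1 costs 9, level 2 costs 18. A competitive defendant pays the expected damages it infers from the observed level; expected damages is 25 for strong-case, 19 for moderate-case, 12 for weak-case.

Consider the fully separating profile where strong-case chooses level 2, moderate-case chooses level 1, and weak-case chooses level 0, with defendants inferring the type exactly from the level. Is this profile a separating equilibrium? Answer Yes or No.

No

Separating settlements: level 2 → 25, level 1 → 19, level 0 → 12.
strong-case (assigned level 2): level 0: 12 − 0 = 12; level 1: 19 − 1 = 18; level 2: 25 − 2 = 23. strong-case stays.
moderate-case (assigned level 1): level 0: 12 − 0 = 12; level 1: 19 − 4 = 15; level 2: 25 − 8 = 17. moderate-case prefers level 2.
weak-case (assigned level 0): level 0: 12 − 0 = 12; level 1: 19 − 9 = 10; level 2: 25 − 18 = 7. weak-case stays.
At least one type deviates; the separating profile fails.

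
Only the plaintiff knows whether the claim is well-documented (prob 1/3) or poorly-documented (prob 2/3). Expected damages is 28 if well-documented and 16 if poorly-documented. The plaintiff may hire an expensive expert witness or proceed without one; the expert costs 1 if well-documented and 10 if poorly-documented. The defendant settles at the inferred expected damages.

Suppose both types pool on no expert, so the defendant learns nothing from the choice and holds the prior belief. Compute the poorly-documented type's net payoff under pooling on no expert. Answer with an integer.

Pooled settlement = 1/3·28 + 2/3·16 = 20.
poorly-documented pays no cost for no expert, so net payoff = 20.

20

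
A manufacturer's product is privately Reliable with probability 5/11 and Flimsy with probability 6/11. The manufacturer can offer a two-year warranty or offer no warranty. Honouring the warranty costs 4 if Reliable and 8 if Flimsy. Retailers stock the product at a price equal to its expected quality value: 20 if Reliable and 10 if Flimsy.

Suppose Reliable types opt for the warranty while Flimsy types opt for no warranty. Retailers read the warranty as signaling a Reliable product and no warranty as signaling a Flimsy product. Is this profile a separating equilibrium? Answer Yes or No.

No

Under these beliefs, the warranty earns price 20 and no warranty earns price 10.
Reliable: the warranty nets 20 − 4 = 16; no warranty nets 10. Reliable prefers the warranty.
Flimsy: the warranty nets 20 − 8 = 12; no warranty nets 10. Flimsy would deviate to the warranty.
Flimsy has a profitable deviation, so the profile is not an equilibrium.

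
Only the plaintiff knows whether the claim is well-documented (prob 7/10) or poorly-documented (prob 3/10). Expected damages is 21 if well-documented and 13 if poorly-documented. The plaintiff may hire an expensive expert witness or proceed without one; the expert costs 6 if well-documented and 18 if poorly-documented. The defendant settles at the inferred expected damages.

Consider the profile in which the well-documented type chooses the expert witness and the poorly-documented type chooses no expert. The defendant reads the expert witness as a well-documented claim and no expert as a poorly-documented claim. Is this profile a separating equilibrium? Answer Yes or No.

Yes

Under these beliefs, the expert witness earns settlement 21 and no expert earns settlement 13.
well-documented: the expert witness nets 21 − 6 = 15; no expert nets 13. well-documented prefers the expert witness.
poorly-documented: the expert witness nets 21 − 18 = 3; no expert nets 13. poorly-documented prefers no expert.
Neither type deviates, so the separating profile is an equilibrium.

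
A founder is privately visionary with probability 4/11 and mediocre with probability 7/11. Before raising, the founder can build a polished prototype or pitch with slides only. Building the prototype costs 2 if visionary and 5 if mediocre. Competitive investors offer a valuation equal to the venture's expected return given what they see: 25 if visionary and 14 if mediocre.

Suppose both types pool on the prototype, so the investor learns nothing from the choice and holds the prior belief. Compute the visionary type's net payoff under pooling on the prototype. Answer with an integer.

16

Pooled valuation = 4/11·25 + 7/11·14 = 18.
visionary pays cost 2 for the prototype, so net payoff = 18 − 2 = 16.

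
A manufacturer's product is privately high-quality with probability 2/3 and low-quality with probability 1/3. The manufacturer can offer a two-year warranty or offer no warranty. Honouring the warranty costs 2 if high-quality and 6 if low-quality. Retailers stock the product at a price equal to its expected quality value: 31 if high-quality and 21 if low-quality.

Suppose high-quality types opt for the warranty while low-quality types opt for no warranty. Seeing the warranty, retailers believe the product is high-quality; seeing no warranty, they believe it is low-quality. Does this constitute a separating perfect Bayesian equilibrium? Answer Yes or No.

Under these beliefs, the warranty earns price 31 and no warranty earns price 21.
high-quality: the warranty nets 31 − 2 = 29; no warranty nets 21. high-quality prefers the warranty.
low-quality: the warranty nets 31 − 6 = 25; no warranty nets 21. low-quality would deviate to the warranty.
low-quality has a profitable deviation, so the profile is not an equilibrium.

No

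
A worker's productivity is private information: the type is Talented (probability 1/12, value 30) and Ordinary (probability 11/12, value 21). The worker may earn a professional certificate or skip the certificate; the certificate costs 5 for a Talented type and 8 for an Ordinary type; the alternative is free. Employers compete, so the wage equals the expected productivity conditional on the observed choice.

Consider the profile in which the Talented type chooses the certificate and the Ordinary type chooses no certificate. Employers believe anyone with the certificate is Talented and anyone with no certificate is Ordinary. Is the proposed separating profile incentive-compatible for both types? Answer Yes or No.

No

Under these beliefs, the certificate earns wage 30 and no certificate earns wage 21.
Talented: the certificate nets 30 − 5 = 25; no certificate nets 21. Talented prefers the certificate.
Ordinary: the certificate nets 30 − 8 = 22; no certificate nets 21. Ordinary would deviate to the certificate.
Ordinary has a profitable deviation, so the profile is not an equilibrium.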